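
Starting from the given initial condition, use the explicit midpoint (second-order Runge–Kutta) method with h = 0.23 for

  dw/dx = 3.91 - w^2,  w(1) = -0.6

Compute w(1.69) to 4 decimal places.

1.5248

Midpoint: k1 = f(x_n, w_n); k2 = f(x_n + h/2, w_n + (h/2)·k1); w_{n+1} = w_n + h·k2.
x=1.000000, w=-0.600000:
  k1 = f(1.000000, -0.600000) = 3.550000
  k2 = f(1.115000, -0.191750) = 3.873232
  w ← -0.600000 + 0.23·3.873232 = 0.290843
x=1.230000, w=0.290843:
  k1 = f(1.230000, 0.290843) = 3.825410
  k2 = f(1.345000, 0.730766) = 3.375982
  w ← 0.290843 + 0.23·3.375982 = 1.067319
x=1.460000, w=1.067319:
  k1 = f(1.460000, 1.067319) = 2.770830
  k2 = f(1.575000, 1.385965) = 1.989102
  w ← 1.067319 + 0.23·1.989102 = 1.524813
w(1.69) ≈ 1.5248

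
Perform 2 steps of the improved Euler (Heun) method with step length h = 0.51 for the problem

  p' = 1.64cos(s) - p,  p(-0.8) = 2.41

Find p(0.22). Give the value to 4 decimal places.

1.8680

Heun: k1 = f(s_n, p_n); k2 = f(s_n + h, p_n + h·k1); p_{n+1} = p_n + (h/2)·(k1 + k2).
s=-0.800000, p=2.410000:
  k1 = f(-0.800000, 2.410000) = -1.267401
  k2 = f(-0.290000, 1.763625) = -0.192106
  p ← 2.410000 + (0.51/2)·(-1.267401 + (-0.192106)) = 2.037826
s=-0.290000, p=2.037826:
  k1 = f(-0.290000, 2.037826) = -0.466306
  k2 = f(0.220000, 1.800010) = -0.199538
  p ← 2.037826 + (0.51/2)·(-0.466306 + (-0.199538)) = 1.868036
p(0.22) ≈ 1.8680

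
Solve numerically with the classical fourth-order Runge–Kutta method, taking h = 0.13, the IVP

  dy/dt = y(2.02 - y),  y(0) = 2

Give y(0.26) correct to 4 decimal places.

RK4: k1 = f(t_n, y_n); k2 = f(t_n + h/2, y_n + (h/2)·k1); k3 = f(t_n + h/2, y_n + (h/2)·k2); k4 = f(t_n + h, y_n + h·k3); y_{n+1} = y_n + (h/6)·(k1 + 2k2 + 2k3 + k4).
t=0.000000, y=2.000000:
  k1 = f(0.000000, 2.000000) = 0.040000
  k2 = f(0.065000, 2.002600) = 0.034845
  k3 = f(0.065000, 2.002265) = 0.035510
  k4 = f(0.130000, 2.004616) = 0.030838
  y ← 2.000000 + (0.13/6)·(k1 + 2k2 + 2k3 + k4) = 2.004584
t=0.130000, y=2.004584:
  k1 = f(0.130000, 2.004584) = 0.030904
  k2 = f(0.195000, 2.006592) = 0.026904
  k3 = f(0.195000, 2.006332) = 0.027422
  k4 = f(0.260000, 2.008148) = 0.023800
  y ← 2.004584 + (0.13/6)·(k1 + 2k2 + 2k3 + k4) = 2.008123
y(0.26) ≈ 2.0081

2.0081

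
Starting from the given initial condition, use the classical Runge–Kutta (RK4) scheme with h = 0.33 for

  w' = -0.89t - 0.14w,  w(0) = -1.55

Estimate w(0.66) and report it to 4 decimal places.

-1.6012

RK4: k1 = f(t_n, w_n); k2 = f(t_n + h/2, w_n + (h/2)·k1); k3 = f(t_n + h/2, w_n + (h/2)·k2); k4 = f(t_n + h, w_n + h·k3); w_{n+1} = w_n + (h/6)·(k1 + 2k2 + 2k3 + k4).
t=0.000000, w=-1.550000:
  k1 = f(0.000000, -1.550000) = 0.217000
  k2 = f(0.165000, -1.514195) = 0.065137
  k3 = f(0.165000, -1.539252) = 0.068645
  k4 = f(0.330000, -1.527347) = -0.079871
  w ← -1.550000 + (0.33/6)·(k1 + 2k2 + 2k3 + k4) = -1.527742
t=0.330000, w=-1.527742:
  k1 = f(0.330000, -1.527742) = -0.079816
  k2 = f(0.495000, -1.540912) = -0.224822
  k3 = f(0.495000, -1.564838) = -0.221473
  k4 = f(0.660000, -1.600828) = -0.363284
  w ← -1.527742 + (0.33/6)·(k1 + 2k2 + 2k3 + k4) = -1.601205
w(0.66) ≈ -1.6012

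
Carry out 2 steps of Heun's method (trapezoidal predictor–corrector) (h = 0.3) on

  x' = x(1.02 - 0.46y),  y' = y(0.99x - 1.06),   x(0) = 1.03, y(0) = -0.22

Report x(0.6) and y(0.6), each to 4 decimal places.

2.0036, -0.2728

Heun on (x,y): k1 = f(t_n, state_n); k2 = f(t_n + h, state_n + h·k1); state_{n+1} = state_n + (h/2)·(k1 + k2).
0.000000: (1.030000, -0.220000)
  k1 = (1.154836, 0.008866)
  predictor → (1.376451, -0.217340)
  k2 = (1.541593, -0.065786)
  → (1.434464, -0.228538)
0.300000: (1.434464, -0.228538)
  k1 = (1.613955, -0.082301)
  predictor → (1.918651, -0.253228)
  k2 = (2.180518, -0.212576)
  → (2.003635, -0.272770)
(x(0.6), y(0.6)) ≈ (2.0036, -0.2728)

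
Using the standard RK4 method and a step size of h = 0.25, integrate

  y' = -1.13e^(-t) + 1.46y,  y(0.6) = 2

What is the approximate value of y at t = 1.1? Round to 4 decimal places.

3.7796

RK4: k1 = f(t_n, y_n); k2 = f(t_n + h/2, y_n + (h/2)·k1); k3 = f(t_n + h/2, y_n + (h/2)·k2); k4 = f(t_n + h, y_n + h·k3); y_{n+1} = y_n + (h/6)·(k1 + 2k2 + 2k3 + k4).
t=0.600000, y=2.000000:
  k1 = f(0.600000, 2.000000) = 2.299843
  k2 = f(0.725000, 2.287480) = 2.792435
  k3 = f(0.725000, 2.349054) = 2.882333
  k4 = f(0.850000, 2.720583) = 3.489073
  y ← 2.000000 + (0.25/6)·(k1 + 2k2 + 2k3 + k4) = 2.714102
t=0.850000, y=2.714102:
  k1 = f(0.850000, 2.714102) = 3.479610
  k2 = f(0.975000, 3.149053) = 4.171391
  k3 = f(0.975000, 3.235526) = 4.297640
  k4 = f(1.100000, 3.788512) = 5.155083
  y ← 2.714102 + (0.25/6)·(k1 + 2k2 + 2k3 + k4) = 3.779634
y(1.1) ≈ 3.7796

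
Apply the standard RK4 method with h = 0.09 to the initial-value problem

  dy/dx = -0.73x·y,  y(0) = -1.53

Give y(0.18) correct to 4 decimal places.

RK4: k1 = f(x_n, y_n); k2 = f(x_n + h/2, y_n + (h/2)·k1); k3 = f(x_n + h/2, y_n + (h/2)·k2); k4 = f(x_n + h, y_n + h·k3); y_{n+1} = y_n + (h/6)·(k1 + 2k2 + 2k3 + k4).
x=0.000000, y=-1.530000:
  k1 = f(0.000000, -1.530000) = 0.000000
  k2 = f(0.045000, -1.530000) = 0.050260
  k3 = f(0.045000, -1.527738) = 0.050186
  k4 = f(0.090000, -1.525483) = 0.100224
  y ← -1.530000 + (0.09/6)·(k1 + 2k2 + 2k3 + k4) = -1.525483
x=0.090000, y=-1.525483:
  k1 = f(0.090000, -1.525483) = 0.100224
  k2 = f(0.135000, -1.520973) = 0.149892
  k3 = f(0.135000, -1.518738) = 0.149672
  k4 = f(0.180000, -1.512013) = 0.198678
  y ← -1.525483 + (0.09/6)·(k1 + 2k2 + 2k3 + k4) = -1.512013
y(0.18) ≈ -1.5120

-1.5120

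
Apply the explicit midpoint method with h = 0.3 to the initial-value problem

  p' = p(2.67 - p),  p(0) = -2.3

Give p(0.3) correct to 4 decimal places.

-10.3510

Midpoint: k1 = f(t_n, p_n); k2 = f(t_n + h/2, p_n + (h/2)·k1); p_{n+1} = p_n + h·k2.
t=0.000000, p=-2.300000:
  k1 = f(0.000000, -2.300000) = -11.431000
  k2 = f(0.150000, -4.014650) = -26.836530
  p ← -2.300000 + 0.3·(-26.836530) = -10.350959
p(0.3) ≈ -10.3510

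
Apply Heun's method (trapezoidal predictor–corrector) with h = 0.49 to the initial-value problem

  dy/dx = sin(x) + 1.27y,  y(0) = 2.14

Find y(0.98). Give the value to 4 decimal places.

Heun: k1 = f(x_n, y_n); k2 = f(x_n + h, y_n + h·k1); y_{n+1} = y_n + (h/2)·(k1 + k2).
x=0.000000, y=2.140000:
  k1 = f(0.000000, 2.140000) = 2.717800
  k2 = f(0.490000, 3.471722) = 4.879713
  y ← 2.140000 + (0.49/2)·(2.717800 + 4.879713) = 4.001391
x=0.490000, y=4.001391:
  k1 = f(0.490000, 4.001391) = 5.552392
  k2 = f(0.980000, 6.722063) = 9.367517
  y ← 4.001391 + (0.49/2)·(5.552392 + 9.367517) = 7.656768
y(0.98) ≈ 7.6568

7.6568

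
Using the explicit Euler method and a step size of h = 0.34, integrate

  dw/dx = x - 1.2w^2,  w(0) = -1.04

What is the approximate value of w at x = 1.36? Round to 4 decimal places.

Euler: w_{n+1} = w_n + h·f(x_n, w_n).
x=0.000000, w=-1.040000: f=-1.297920 → w ← -1.040000 + 0.34·(-1.297920) = -1.481293
x=0.340000, w=-1.481293: f=-2.293074 → w ← -1.481293 + 0.34·(-2.293074) = -2.260938
x=0.680000, w=-2.260938: f=-5.454209 → w ← -2.260938 + 0.34·(-5.454209) = -4.115369
x=1.020000, w=-4.115369: f=-19.303513 → w ← -4.115369 + 0.34·(-19.303513) = -10.678563
w(1.36) ≈ -10.6786

-10.6786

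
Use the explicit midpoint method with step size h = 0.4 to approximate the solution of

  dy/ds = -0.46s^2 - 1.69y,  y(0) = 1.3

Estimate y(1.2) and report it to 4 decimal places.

Midpoint: k1 = f(s_n, y_n); k2 = f(s_n + h/2, y_n + (h/2)·k1); y_{n+1} = y_n + h·k2.
s=0.000000, y=1.300000:
  k1 = f(0.000000, 1.300000) = -2.197000
  k2 = f(0.200000, 0.860600) = -1.472814
  y ← 1.300000 + 0.4·(-1.472814) = 0.710874
s=0.400000, y=0.710874:
  k1 = f(0.400000, 0.710874) = -1.274978
  k2 = f(0.600000, 0.455879) = -0.936035
  y ← 0.710874 + 0.4·(-0.936035) = 0.336460
s=0.800000, y=0.336460:
  k1 = f(0.800000, 0.336460) = -0.863018
  k2 = f(1.000000, 0.163857) = -0.736918
  y ← 0.336460 + 0.4·(-0.736918) = 0.041693
y(1.2) ≈ 0.0417

0.0417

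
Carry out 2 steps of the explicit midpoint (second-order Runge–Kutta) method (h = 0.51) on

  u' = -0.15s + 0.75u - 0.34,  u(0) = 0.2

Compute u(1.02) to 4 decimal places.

-0.1778

Midpoint: k1 = f(s_n, u_n); k2 = f(s_n + h/2, u_n + (h/2)·k1); u_{n+1} = u_n + h·k2.
s=0.000000, u=0.200000:
  k1 = f(0.000000, 0.200000) = -0.190000
  k2 = f(0.255000, 0.151550) = -0.264587
  u ← 0.200000 + 0.51·(-0.264587) = 0.065060
s=0.510000, u=0.065060:
  k1 = f(0.510000, 0.065060) = -0.367705
  k2 = f(0.765000, -0.028704) = -0.476278
  u ← 0.065060 + 0.51·(-0.476278) = -0.177842
u(1.02) ≈ -0.1778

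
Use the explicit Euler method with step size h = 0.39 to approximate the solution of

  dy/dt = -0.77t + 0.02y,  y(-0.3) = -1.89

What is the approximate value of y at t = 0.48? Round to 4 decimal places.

-1.8558

Euler: y_{n+1} = y_n + h·f(t_n, y_n).
t=-0.300000, y=-1.890000: f=0.193200 → y ← -1.890000 + 0.39·0.193200 = -1.814652
t=0.090000, y=-1.814652: f=-0.105593 → y ← -1.814652 + 0.39·(-0.105593) = -1.855833
y(0.48) ≈ -1.8558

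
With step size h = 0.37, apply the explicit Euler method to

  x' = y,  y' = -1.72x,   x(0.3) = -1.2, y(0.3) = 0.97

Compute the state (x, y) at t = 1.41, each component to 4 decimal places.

Euler on (x,y): x_{n+1} = x_n + h·x', y_{n+1} = y_n + h·y'.
0.300000: (-1.200000, 0.970000); f=(0.970000, 2.064000) → (-0.841100, 1.733680)
0.670000: (-0.841100, 1.733680); f=(1.733680, 1.446692) → (-0.199638, 2.268956)
1.040000: (-0.199638, 2.268956); f=(2.268956, 0.343378) → (0.639875, 2.396006)
(x(1.41), y(1.41)) ≈ (0.6399, 2.3960)

0.6399, 2.3960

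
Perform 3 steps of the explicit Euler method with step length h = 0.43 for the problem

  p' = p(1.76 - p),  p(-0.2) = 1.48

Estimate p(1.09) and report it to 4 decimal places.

Euler: p_{n+1} = p_n + h·f(s_n, p_n).
s=-0.200000, p=1.480000: f=0.414400 → p ← 1.480000 + 0.43·0.414400 = 1.658192
s=0.230000, p=1.658192: f=0.168817 → p ← 1.658192 + 0.43·0.168817 = 1.730783
s=0.660000, p=1.730783: f=0.050568 → p ← 1.730783 + 0.43·0.050568 = 1.752527
p(1.09) ≈ 1.7525

1.7525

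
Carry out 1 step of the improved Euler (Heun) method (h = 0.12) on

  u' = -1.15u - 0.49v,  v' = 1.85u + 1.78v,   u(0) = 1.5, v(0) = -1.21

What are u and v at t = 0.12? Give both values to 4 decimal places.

1.3713, -1.1426

Heun on (u,v): k1 = f(t_n, state_n); k2 = f(t_n + h, state_n + h·k1); state_{n+1} = state_n + (h/2)·(k1 + k2).
0.000000: (1.500000, -1.210000)
  k1 = (-1.132100, 0.621200)
  predictor → (1.364148, -1.135456)
  k2 = (-1.012397, 0.502562)
  → (1.371330, -1.142574)
(u(0.12), v(0.12)) ≈ (1.3713, -1.1426)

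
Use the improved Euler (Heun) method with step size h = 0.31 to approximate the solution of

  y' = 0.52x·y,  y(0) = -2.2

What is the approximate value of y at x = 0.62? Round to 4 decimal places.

-2.4296

Heun: k1 = f(x_n, y_n); k2 = f(x_n + h, y_n + h·k1); y_{n+1} = y_n + (h/2)·(k1 + k2).
x=0.000000, y=-2.200000:
  k1 = f(0.000000, -2.200000) = 0.000000
  k2 = f(0.310000, -2.200000) = -0.354640
  y ← -2.200000 + (0.31/2)·(0.000000 + (-0.354640)) = -2.254969
x=0.310000, y=-2.254969:
  k1 = f(0.310000, -2.254969) = -0.363501
  k2 = f(0.620000, -2.367655) = -0.763332
  y ← -2.254969 + (0.31/2)·(-0.363501 + (-0.763332)) = -2.429628
y(0.62) ≈ -2.4296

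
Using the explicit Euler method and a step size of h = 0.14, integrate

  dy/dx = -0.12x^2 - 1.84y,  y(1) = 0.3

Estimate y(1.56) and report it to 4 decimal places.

Euler: y_{n+1} = y_n + h·f(x_n, y_n).
x=1.000000, y=0.300000: f=-0.672000 → y ← 0.300000 + 0.14·(-0.672000) = 0.205920
x=1.140000, y=0.205920: f=-0.534845 → y ← 0.205920 + 0.14·(-0.534845) = 0.131042
x=1.280000, y=0.131042: f=-0.437725 → y ← 0.131042 + 0.14·(-0.437725) = 0.069760
x=1.420000, y=0.069760: f=-0.370327 → y ← 0.069760 + 0.14·(-0.370327) = 0.017914
y(1.56) ≈ 0.0179

0.0179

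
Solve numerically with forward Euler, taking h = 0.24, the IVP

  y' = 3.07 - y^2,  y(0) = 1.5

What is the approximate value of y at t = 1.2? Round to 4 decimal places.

Euler: y_{n+1} = y_n + h·f(t_n, y_n).
t=0.000000, y=1.500000: f=0.820000 → y ← 1.500000 + 0.24·0.820000 = 1.696800
t=0.240000, y=1.696800: f=0.190870 → y ← 1.696800 + 0.24·0.190870 = 1.742609
t=0.480000, y=1.742609: f=0.033315 → y ← 1.742609 + 0.24·0.033315 = 1.750604
t=0.720000, y=1.750604: f=0.005385 → y ← 1.750604 + 0.24·0.005385 = 1.751897
t=0.960000, y=1.751897: f=0.000858 → y ← 1.751897 + 0.24·0.000858 = 1.752103
y(1.2) ≈ 1.7521

1.7521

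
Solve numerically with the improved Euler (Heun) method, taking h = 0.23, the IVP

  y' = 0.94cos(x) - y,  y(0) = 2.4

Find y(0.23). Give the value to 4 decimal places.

2.1000

Heun: k1 = f(x_n, y_n); k2 = f(x_n + h, y_n + h·k1); y_{n+1} = y_n + (h/2)·(k1 + k2).
x=0.000000, y=2.400000:
  k1 = f(0.000000, 2.400000) = -1.460000
  k2 = f(0.230000, 2.064200) = -1.148954
  y ← 2.400000 + (0.23/2)·(-1.460000 + (-1.148954)) = 2.099970
y(0.23) ≈ 2.1000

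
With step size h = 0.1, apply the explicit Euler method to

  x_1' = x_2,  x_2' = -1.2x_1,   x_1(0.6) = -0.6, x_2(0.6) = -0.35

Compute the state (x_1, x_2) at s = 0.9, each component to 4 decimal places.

Euler on (x_1,x_2): x_1_{n+1} = x_1_n + h·x_1', x_2_{n+1} = x_2_n + h·x_2'.
0.600000: (-0.600000, -0.350000); f=(-0.350000, 0.720000) → (-0.635000, -0.278000)
0.700000: (-0.635000, -0.278000); f=(-0.278000, 0.762000) → (-0.662800, -0.201800)
0.800000: (-0.662800, -0.201800); f=(-0.201800, 0.795360) → (-0.682980, -0.122264)
(x_1(0.9), x_2(0.9)) ≈ (-0.6830, -0.1223)

-0.6830, -0.1223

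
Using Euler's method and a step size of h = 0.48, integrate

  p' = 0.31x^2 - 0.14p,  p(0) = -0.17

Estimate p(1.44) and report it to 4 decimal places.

0.0311

Euler: p_{n+1} = p_n + h·f(x_n, p_n).
x=0.000000, p=-0.170000: f=0.023800 → p ← -0.170000 + 0.48·0.023800 = -0.158576
x=0.480000, p=-0.158576: f=0.093625 → p ← -0.158576 + 0.48·0.093625 = -0.113636
x=0.960000, p=-0.113636: f=0.301605 → p ← -0.113636 + 0.48·0.301605 = 0.031134
p(1.44) ≈ 0.0311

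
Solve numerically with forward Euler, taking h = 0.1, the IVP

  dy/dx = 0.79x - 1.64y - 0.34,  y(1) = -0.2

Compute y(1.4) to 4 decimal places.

0.0851

Euler: y_{n+1} = y_n + h·f(x_n, y_n).
x=1.000000, y=-0.200000: f=0.778000 → y ← -0.200000 + 0.1·0.778000 = -0.122200
x=1.100000, y=-0.122200: f=0.729408 → y ← -0.122200 + 0.1·0.729408 = -0.049259
x=1.200000, y=-0.049259: f=0.688785 → y ← -0.049259 + 0.1·0.688785 = 0.019619
x=1.300000, y=0.019619: f=0.654824 → y ← 0.019619 + 0.1·0.654824 = 0.085102
y(1.4) ≈ 0.0851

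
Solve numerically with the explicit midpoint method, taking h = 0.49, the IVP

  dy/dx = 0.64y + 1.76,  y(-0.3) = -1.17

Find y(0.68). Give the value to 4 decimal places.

0.1843

Midpoint: k1 = f(x_n, y_n); k2 = f(x_n + h/2, y_n + (h/2)·k1); y_{n+1} = y_n + h·k2.
x=-0.300000, y=-1.170000:
  k1 = f(-0.300000, -1.170000) = 1.011200
  k2 = f(-0.055000, -0.922256) = 1.169756
  y ← -1.170000 + 0.49·1.169756 = -0.596819
x=0.190000, y=-0.596819:
  k1 = f(0.190000, -0.596819) = 1.378036
  k2 = f(0.435000, -0.259201) = 1.594112
  y ← -0.596819 + 0.49·1.594112 = 0.184295
y(0.68) ≈ 0.1843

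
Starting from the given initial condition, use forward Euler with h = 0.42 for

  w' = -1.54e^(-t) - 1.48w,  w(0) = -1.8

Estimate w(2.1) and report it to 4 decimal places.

Euler: w_{n+1} = w_n + h·f(t_n, w_n).
t=0.000000, w=-1.800000: f=1.124000 → w ← -1.800000 + 0.42·1.124000 = -1.327920
t=0.420000, w=-1.327920: f=0.953469 → w ← -1.327920 + 0.42·0.953469 = -0.927463
t=0.840000, w=-0.927463: f=0.707811 → w ← -0.927463 + 0.42·0.707811 = -0.630182
t=1.260000, w=-0.630182: f=0.495843 → w ← -0.630182 + 0.42·0.495843 = -0.421928
t=1.680000, w=-0.421928: f=0.337438 → w ← -0.421928 + 0.42·0.337438 = -0.280204
w(2.1) ≈ -0.2802

-0.2802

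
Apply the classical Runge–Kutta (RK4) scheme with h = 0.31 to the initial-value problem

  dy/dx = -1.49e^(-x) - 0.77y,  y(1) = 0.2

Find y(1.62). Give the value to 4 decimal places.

RK4: k1 = f(x_n, y_n); k2 = f(x_n + h/2, y_n + (h/2)·k1); k3 = f(x_n + h/2, y_n + (h/2)·k2); k4 = f(x_n + h, y_n + h·k3); y_{n+1} = y_n + (h/6)·(k1 + 2k2 + 2k3 + k4).
x=1.000000, y=0.200000:
  k1 = f(1.000000, 0.200000) = -0.702140
  k2 = f(1.155000, 0.091168) = -0.539635
  k3 = f(1.155000, 0.116357) = -0.559030
  k4 = f(1.310000, 0.026701) = -0.422591
  y ← 0.200000 + (0.31/6)·(k1 + 2k2 + 2k3 + k4) = 0.028360
x=1.310000, y=0.028360:
  k1 = f(1.310000, 0.028360) = -0.423869
  k2 = f(1.465000, -0.037340) = -0.315555
  k3 = f(1.465000, -0.020551) = -0.328482
  k4 = f(1.620000, -0.073469) = -0.238298
  y ← 0.028360 + (0.31/6)·(k1 + 2k2 + 2k3 + k4) = -0.072402
y(1.62) ≈ -0.0724

-0.0724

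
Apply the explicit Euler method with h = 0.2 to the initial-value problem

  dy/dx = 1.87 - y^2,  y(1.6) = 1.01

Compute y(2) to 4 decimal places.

1.2755

Euler: y_{n+1} = y_n + h·f(x_n, y_n).
x=1.600000, y=1.010000: f=0.849900 → y ← 1.010000 + 0.2·0.849900 = 1.179980
x=1.800000, y=1.179980: f=0.477647 → y ← 1.179980 + 0.2·0.477647 = 1.275509
y(2) ≈ 1.2755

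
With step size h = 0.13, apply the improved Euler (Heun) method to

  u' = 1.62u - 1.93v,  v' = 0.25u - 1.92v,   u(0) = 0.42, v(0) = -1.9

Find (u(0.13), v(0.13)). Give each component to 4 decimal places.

Heun on (u,v): k1 = f(t_n, state_n); k2 = f(t_n + h, state_n + h·k1); state_{n+1} = state_n + (h/2)·(k1 + k2).
0.000000: (0.420000, -1.900000)
  k1 = (4.347400, 3.753000)
  predictor → (0.985162, -1.412110)
  k2 = (4.321335, 2.957542)
  → (0.983468, -1.463815)
(u(0.13), v(0.13)) ≈ (0.9835, -1.4638)

0.9835, -1.4638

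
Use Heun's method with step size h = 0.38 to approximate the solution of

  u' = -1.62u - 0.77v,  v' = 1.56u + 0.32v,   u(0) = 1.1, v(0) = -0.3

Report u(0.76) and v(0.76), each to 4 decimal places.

Heun on (u,v): k1 = f(t_n, state_n); k2 = f(t_n + h, state_n + h·k1); state_{n+1} = state_n + (h/2)·(k1 + k2).
0.000000: (1.100000, -0.300000)
  k1 = (-1.551000, 1.620000)
  predictor → (0.510620, 0.315600)
  k2 = (-1.070216, 0.897559)
  → (0.601969, 0.178336)
0.380000: (0.601969, 0.178336)
  k1 = (-1.112509, 0.996139)
  predictor → (0.179216, 0.556869)
  k2 = (-0.719119, 0.457775)
  → (0.253960, 0.454580)
(u(0.76), v(0.76)) ≈ (0.2540, 0.4546)

0.2540, 0.4546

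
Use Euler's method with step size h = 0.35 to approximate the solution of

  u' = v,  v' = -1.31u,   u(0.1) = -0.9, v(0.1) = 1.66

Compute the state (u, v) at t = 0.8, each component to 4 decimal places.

0.4064, 2.2189

Euler on (u,v): u_{n+1} = u_n + h·u', v_{n+1} = v_n + h·v'.
0.100000: (-0.900000, 1.660000); f=(1.660000, 1.179000) → (-0.319000, 2.072650)
0.450000: (-0.319000, 2.072650); f=(2.072650, 0.417890) → (0.406427, 2.218911)
(u(0.8), v(0.8)) ≈ (0.4064, 2.2189)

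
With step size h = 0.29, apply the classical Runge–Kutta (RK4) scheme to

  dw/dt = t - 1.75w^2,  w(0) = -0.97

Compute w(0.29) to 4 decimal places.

-1.8270

RK4: k1 = f(t_n, w_n); k2 = f(t_n + h/2, w_n + (h/2)·k1); k3 = f(t_n + h/2, w_n + (h/2)·k2); k4 = f(t_n + h, w_n + h·k3); w_{n+1} = w_n + (h/6)·(k1 + 2k2 + 2k3 + k4).
t=0.000000, w=-0.970000:
  k1 = f(0.000000, -0.970000) = -1.646575
  k2 = f(0.145000, -1.208753) = -2.411898
  k3 = f(0.145000, -1.319725) = -2.902931
  k4 = f(0.290000, -1.811850) = -5.454900
  w ← -0.970000 + (0.29/6)·(k1 + 2k2 + 2k3 + k4) = -1.827005
w(0.29) ≈ -1.8270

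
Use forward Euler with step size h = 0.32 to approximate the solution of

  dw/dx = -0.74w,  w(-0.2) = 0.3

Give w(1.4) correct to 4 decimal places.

0.0777

Euler: w_{n+1} = w_n + h·f(x_n, w_n).
x=-0.200000, w=0.300000: f=-0.222000 → w ← 0.300000 + 0.32·(-0.222000) = 0.228960
x=0.120000, w=0.228960: f=-0.169430 → w ← 0.228960 + 0.32·(-0.169430) = 0.174742
x=0.440000, w=0.174742: f=-0.129309 → w ← 0.174742 + 0.32·(-0.129309) = 0.133363
x=0.760000, w=0.133363: f=-0.098689 → w ← 0.133363 + 0.32·(-0.098689) = 0.101783
x=1.080000, w=0.101783: f=-0.075319 → w ← 0.101783 + 0.32·(-0.075319) = 0.077681
w(1.4) ≈ 0.0777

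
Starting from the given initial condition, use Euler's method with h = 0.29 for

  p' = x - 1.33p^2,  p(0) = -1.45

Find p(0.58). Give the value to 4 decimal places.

-4.1485

Euler: p_{n+1} = p_n + h·f(x_n, p_n).
x=0.000000, p=-1.450000: f=-2.796325 → p ← -1.450000 + 0.29·(-2.796325) = -2.260934
x=0.290000, p=-2.260934: f=-6.508725 → p ← -2.260934 + 0.29·(-6.508725) = -4.148465
p(0.58) ≈ -4.1485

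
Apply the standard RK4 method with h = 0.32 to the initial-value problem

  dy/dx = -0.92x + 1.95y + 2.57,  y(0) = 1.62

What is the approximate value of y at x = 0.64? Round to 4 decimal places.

RK4: k1 = f(x_n, y_n); k2 = f(x_n + h/2, y_n + (h/2)·k1); k3 = f(x_n + h/2, y_n + (h/2)·k2); k4 = f(x_n + h, y_n + h·k3); y_{n+1} = y_n + (h/6)·(k1 + 2k2 + 2k3 + k4).
x=0.000000, y=1.620000:
  k1 = f(0.000000, 1.620000) = 5.729000
  k2 = f(0.160000, 2.536640) = 7.369248
  k3 = f(0.160000, 2.799080) = 7.881005
  k4 = f(0.320000, 4.141922) = 10.352347
  y ← 1.620000 + (0.32/6)·(k1 + 2k2 + 2k3 + k4) = 4.104366
x=0.320000, y=4.104366:
  k1 = f(0.320000, 4.104366) = 10.279113
  k2 = f(0.480000, 5.749024) = 13.338996
  k3 = f(0.480000, 6.238605) = 14.293680
  k4 = f(0.640000, 8.678343) = 18.903969
  y ← 4.104366 + (0.32/6)·(k1 + 2k2 + 2k3 + k4) = 8.608282
y(0.64) ≈ 8.6083

8.6083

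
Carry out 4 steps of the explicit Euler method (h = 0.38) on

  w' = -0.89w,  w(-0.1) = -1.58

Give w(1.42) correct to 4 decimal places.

-0.3031

Euler: w_{n+1} = w_n + h·f(t_n, w_n).
t=-0.100000, w=-1.580000: f=1.406200 → w ← -1.580000 + 0.38·1.406200 = -1.045644
t=0.280000, w=-1.045644: f=0.930623 → w ← -1.045644 + 0.38·0.930623 = -0.692007
t=0.660000, w=-0.692007: f=0.615886 → w ← -0.692007 + 0.38·0.615886 = -0.457970
t=1.040000, w=-0.457970: f=0.407594 → w ← -0.457970 + 0.38·0.407594 = -0.303085
w(1.42) ≈ -0.3031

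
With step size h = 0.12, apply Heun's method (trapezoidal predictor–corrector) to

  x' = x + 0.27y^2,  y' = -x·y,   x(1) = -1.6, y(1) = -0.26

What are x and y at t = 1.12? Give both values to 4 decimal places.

Heun on (x,y): k1 = f(t_n, state_n); k2 = f(t_n + h, state_n + h·k1); state_{n+1} = state_n + (h/2)·(k1 + k2).
1.000000: (-1.600000, -0.260000)
  k1 = (-1.581748, -0.416000)
  predictor → (-1.789810, -0.309920)
  k2 = (-1.763876, -0.554698)
  → (-1.800737, -0.318242)
(x(1.12), y(1.12)) ≈ (-1.8007, -0.3182)

-1.8007, -0.3182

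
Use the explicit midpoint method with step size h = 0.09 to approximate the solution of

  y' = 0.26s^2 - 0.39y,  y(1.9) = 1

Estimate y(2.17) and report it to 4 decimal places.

1.1771

Midpoint: k1 = f(s_n, y_n); k2 = f(s_n + h/2, y_n + (h/2)·k1); y_{n+1} = y_n + h·k2.
s=1.900000, y=1.000000:
  k1 = f(1.900000, 1.000000) = 0.548600
  k2 = f(1.945000, 1.024687) = 0.583959
  y ← 1.000000 + 0.09·0.583959 = 1.052556
s=1.990000, y=1.052556:
  k1 = f(1.990000, 1.052556) = 0.619129
  k2 = f(2.035000, 1.080417) = 0.655356
  y ← 1.052556 + 0.09·0.655356 = 1.111538
s=2.080000, y=1.111538:
  k1 = f(2.080000, 1.111538) = 0.691364
  k2 = f(2.125000, 1.142650) = 0.728429
  y ← 1.111538 + 0.09·0.728429 = 1.177097
y(2.17) ≈ 1.1771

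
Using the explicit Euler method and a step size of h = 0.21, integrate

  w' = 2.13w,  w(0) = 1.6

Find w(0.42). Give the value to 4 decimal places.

Euler: w_{n+1} = w_n + h·f(t_n, w_n).
t=0.000000, w=1.600000: f=3.408000 → w ← 1.600000 + 0.21·3.408000 = 2.315680
t=0.210000, w=2.315680: f=4.932398 → w ← 2.315680 + 0.21·4.932398 = 3.351484
w(0.42) ≈ 3.3515

3.3515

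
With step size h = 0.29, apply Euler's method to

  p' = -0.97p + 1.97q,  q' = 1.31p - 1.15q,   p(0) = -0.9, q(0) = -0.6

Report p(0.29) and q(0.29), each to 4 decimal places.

Euler on (p,q): p_{n+1} = p_n + h·p', q_{n+1} = q_n + h·q'.
0.000000: (-0.900000, -0.600000); f=(-0.309000, -0.489000) → (-0.989610, -0.741810)
(p(0.29), q(0.29)) ≈ (-0.9896, -0.7418)

-0.9896, -0.7418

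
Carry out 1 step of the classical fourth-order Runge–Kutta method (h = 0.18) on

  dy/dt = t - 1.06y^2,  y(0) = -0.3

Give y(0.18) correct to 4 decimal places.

-0.3014

RK4: k1 = f(t_n, y_n); k2 = f(t_n + h/2, y_n + (h/2)·k1); k3 = f(t_n + h/2, y_n + (h/2)·k2); k4 = f(t_n + h, y_n + h·k3); y_{n+1} = y_n + (h/6)·(k1 + 2k2 + 2k3 + k4).
t=0.000000, y=-0.300000:
  k1 = f(0.000000, -0.300000) = -0.095400
  k2 = f(0.090000, -0.308586) = -0.010939
  k3 = f(0.090000, -0.300984) = -0.006027
  k4 = f(0.180000, -0.301085) = 0.083909
  y ← -0.300000 + (0.18/6)·(k1 + 2k2 + 2k3 + k4) = -0.301363
y(0.18) ≈ -0.3014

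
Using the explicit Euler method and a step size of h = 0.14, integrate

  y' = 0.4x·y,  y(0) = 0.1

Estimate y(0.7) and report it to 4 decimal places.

0.1081

Euler: y_{n+1} = y_n + h·f(x_n, y_n).
x=0.000000, y=0.100000: f=0.000000 → y ← 0.100000 + 0.14·0.000000 = 0.100000
x=0.140000, y=0.100000: f=0.005600 → y ← 0.100000 + 0.14·0.005600 = 0.100784
x=0.280000, y=0.100784: f=0.011288 → y ← 0.100784 + 0.14·0.011288 = 0.102364
x=0.420000, y=0.102364: f=0.017197 → y ← 0.102364 + 0.14·0.017197 = 0.104772
x=0.560000, y=0.104772: f=0.023469 → y ← 0.104772 + 0.14·0.023469 = 0.108058
y(0.7) ≈ 0.1081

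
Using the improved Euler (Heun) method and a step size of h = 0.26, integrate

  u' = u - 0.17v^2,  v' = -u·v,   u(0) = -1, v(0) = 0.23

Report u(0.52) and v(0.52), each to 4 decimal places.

-1.6846, 0.4469

Heun on (u,v): k1 = f(s_n, state_n); k2 = f(s_n + h, state_n + h·k1); state_{n+1} = state_n + (h/2)·(k1 + k2).
0.000000: (-1.000000, 0.230000)
  k1 = (-1.008993, 0.230000)
  predictor → (-1.262338, 0.289800)
  k2 = (-1.276615, 0.365826)
  → (-1.297129, 0.307457)
0.260000: (-1.297129, 0.307457)
  k1 = (-1.313199, 0.398812)
  predictor → (-1.638561, 0.411148)
  k2 = (-1.667298, 0.673692)
  → (-1.684594, 0.446883)
(u(0.52), v(0.52)) ≈ (-1.6846, 0.4469)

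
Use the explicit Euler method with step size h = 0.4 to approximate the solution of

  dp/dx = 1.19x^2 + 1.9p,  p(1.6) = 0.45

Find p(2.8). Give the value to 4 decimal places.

Euler: p_{n+1} = p_n + h·f(x_n, p_n).
x=1.600000, p=0.450000: f=3.901400 → p ← 0.450000 + 0.4·3.901400 = 2.010560
x=2.000000, p=2.010560: f=8.580064 → p ← 2.010560 + 0.4·8.580064 = 5.442586
x=2.400000, p=5.442586: f=17.195313 → p ← 5.442586 + 0.4·17.195313 = 12.320711
p(2.8) ≈ 12.3207

12.3207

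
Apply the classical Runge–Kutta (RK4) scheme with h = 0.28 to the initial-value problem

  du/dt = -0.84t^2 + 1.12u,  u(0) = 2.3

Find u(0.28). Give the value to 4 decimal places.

RK4: k1 = f(t_n, u_n); k2 = f(t_n + h/2, u_n + (h/2)·k1); k3 = f(t_n + h/2, u_n + (h/2)·k2); k4 = f(t_n + h, u_n + h·k3); u_{n+1} = u_n + (h/6)·(k1 + 2k2 + 2k3 + k4).
t=0.000000, u=2.300000:
  k1 = f(0.000000, 2.300000) = 2.576000
  k2 = f(0.140000, 2.660640) = 2.963453
  k3 = f(0.140000, 2.714883) = 3.024205
  k4 = f(0.280000, 3.146778) = 3.458535
  u ← 2.300000 + (0.28/6)·(k1 + 2k2 + 2k3 + k4) = 3.140460
u(0.28) ≈ 3.1405

3.1405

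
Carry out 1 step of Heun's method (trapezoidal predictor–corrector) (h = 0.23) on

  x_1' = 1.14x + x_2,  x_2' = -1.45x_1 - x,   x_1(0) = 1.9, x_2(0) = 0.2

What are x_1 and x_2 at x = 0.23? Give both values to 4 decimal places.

1.9033, -0.4678

Heun on (x_1,x_2): k1 = f(x_n, state_n); k2 = f(x_n + h, state_n + h·k1); state_{n+1} = state_n + (h/2)·(k1 + k2).
0.000000: (1.900000, 0.200000)
  k1 = (0.200000, -2.755000)
  predictor → (1.946000, -0.433650)
  k2 = (-0.171450, -3.051700)
  → (1.903283, -0.467770)
(x_1(0.23), x_2(0.23)) ≈ (1.9033, -0.4678)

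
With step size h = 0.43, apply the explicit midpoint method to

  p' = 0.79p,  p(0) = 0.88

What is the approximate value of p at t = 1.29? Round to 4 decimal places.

2.4013

Midpoint: k1 = f(t_n, p_n); k2 = f(t_n + h/2, p_n + (h/2)·k1); p_{n+1} = p_n + h·k2.
t=0.000000, p=0.880000:
  k1 = f(0.000000, 0.880000) = 0.695200
  k2 = f(0.215000, 1.029468) = 0.813280
  p ← 0.880000 + 0.43·0.813280 = 1.229710
t=0.430000, p=1.229710:
  k1 = f(0.430000, 1.229710) = 0.971471
  k2 = f(0.645000, 1.438577) = 1.136475
  p ← 1.229710 + 0.43·1.136475 = 1.718395
t=0.860000, p=1.718395:
  k1 = f(0.860000, 1.718395) = 1.357532
  k2 = f(1.075000, 2.010264) = 1.588109
  p ← 1.718395 + 0.43·1.588109 = 2.401281
p(1.29) ≈ 2.4013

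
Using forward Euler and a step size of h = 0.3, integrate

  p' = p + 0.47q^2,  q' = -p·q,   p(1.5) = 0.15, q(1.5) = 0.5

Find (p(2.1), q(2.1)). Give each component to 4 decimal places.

Euler on (p,q): p_{n+1} = p_n + h·p', q_{n+1} = q_n + h·q'.
1.500000: (0.150000, 0.500000); f=(0.267500, -0.075000) → (0.230250, 0.477500)
1.800000: (0.230250, 0.477500); f=(0.337413, -0.109944) → (0.331474, 0.444517)
(p(2.1), q(2.1)) ≈ (0.3315, 0.4445)

0.3315, 0.4445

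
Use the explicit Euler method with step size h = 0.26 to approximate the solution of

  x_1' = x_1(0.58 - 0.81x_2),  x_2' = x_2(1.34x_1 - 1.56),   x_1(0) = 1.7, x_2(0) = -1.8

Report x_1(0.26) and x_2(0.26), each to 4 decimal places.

Euler on (x_1,x_2): x_1_{n+1} = x_1_n + h·x_1', x_2_{n+1} = x_2_n + h·x_2'.
0.000000: (1.700000, -1.800000); f=(3.464600, -1.292400) → (2.600796, -2.136024)
(x_1(0.26), x_2(0.26)) ≈ (2.6008, -2.1360)

2.6008, -2.1360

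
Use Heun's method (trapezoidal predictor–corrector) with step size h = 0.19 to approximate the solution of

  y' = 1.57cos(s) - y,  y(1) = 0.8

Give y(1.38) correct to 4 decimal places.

0.7217

Heun: k1 = f(s_n, y_n); k2 = f(s_n + h, y_n + h·k1); y_{n+1} = y_n + (h/2)·(k1 + k2).
s=1.000000, y=0.800000:
  k1 = f(1.000000, 0.800000) = 0.048275
  k2 = f(1.190000, 0.809172) = -0.225666
  y ← 0.800000 + (0.19/2)·(0.048275 + (-0.225666)) = 0.783148
s=1.190000, y=0.783148:
  k1 = f(1.190000, 0.783148) = -0.199642
  k2 = f(1.380000, 0.745216) = -0.447480
  y ← 0.783148 + (0.19/2)·(-0.199642 + (-0.447480)) = 0.721671
y(1.38) ≈ 0.7217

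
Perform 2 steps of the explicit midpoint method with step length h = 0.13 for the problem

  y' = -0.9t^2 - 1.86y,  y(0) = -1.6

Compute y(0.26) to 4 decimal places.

-0.9967

Midpoint: k1 = f(t_n, y_n); k2 = f(t_n + h/2, y_n + (h/2)·k1); y_{n+1} = y_n + h·k2.
t=0.000000, y=-1.600000:
  k1 = f(0.000000, -1.600000) = 2.976000
  k2 = f(0.065000, -1.406560) = 2.612399
  y ← -1.600000 + 0.13·2.612399 = -1.260388
t=0.130000, y=-1.260388:
  k1 = f(0.130000, -1.260388) = 2.329112
  k2 = f(0.195000, -1.108996) = 2.028510
  y ← -1.260388 + 0.13·2.028510 = -0.996682
y(0.26) ≈ -0.9967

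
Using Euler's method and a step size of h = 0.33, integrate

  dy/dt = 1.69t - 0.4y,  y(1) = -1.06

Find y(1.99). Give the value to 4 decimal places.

1.2966

Euler: y_{n+1} = y_n + h·f(t_n, y_n).
t=1.000000, y=-1.060000: f=2.114000 → y ← -1.060000 + 0.33·2.114000 = -0.362380
t=1.330000, y=-0.362380: f=2.392652 → y ← -0.362380 + 0.33·2.392652 = 0.427195
t=1.660000, y=0.427195: f=2.634522 → y ← 0.427195 + 0.33·2.634522 = 1.296587
y(1.99) ≈ 1.2966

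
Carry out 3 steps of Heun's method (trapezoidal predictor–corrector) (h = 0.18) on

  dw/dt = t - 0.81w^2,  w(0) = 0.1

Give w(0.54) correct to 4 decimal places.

Heun: k1 = f(t_n, w_n); k2 = f(t_n + h, w_n + h·k1); w_{n+1} = w_n + (h/2)·(k1 + k2).
t=0.000000, w=0.100000:
  k1 = f(0.000000, 0.100000) = -0.008100
  k2 = f(0.180000, 0.098542) = 0.172134
  w ← 0.100000 + (0.18/2)·(-0.008100 + 0.172134) = 0.114763
t=0.180000, w=0.114763:
  k1 = f(0.180000, 0.114763) = 0.169332
  k2 = f(0.360000, 0.145243) = 0.342913
  w ← 0.114763 + (0.18/2)·(0.169332 + 0.342913) = 0.160865
t=0.360000, w=0.160865:
  k1 = f(0.360000, 0.160865) = 0.339039
  k2 = f(0.540000, 0.221892) = 0.500119
  w ← 0.160865 + (0.18/2)·(0.339039 + 0.500119) = 0.236389
w(0.54) ≈ 0.2364

0.2364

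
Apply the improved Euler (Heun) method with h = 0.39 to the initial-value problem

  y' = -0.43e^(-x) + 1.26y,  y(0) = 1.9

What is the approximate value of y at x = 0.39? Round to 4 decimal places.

Heun: k1 = f(x_n, y_n); k2 = f(x_n + h, y_n + h·k1); y_{n+1} = y_n + (h/2)·(k1 + k2).
x=0.000000, y=1.900000:
  k1 = f(0.000000, 1.900000) = 1.964000
  k2 = f(0.390000, 2.665960) = 3.067975
  y ← 1.900000 + (0.39/2)·(1.964000 + 3.067975) = 2.881235
y(0.39) ≈ 2.8812

2.8812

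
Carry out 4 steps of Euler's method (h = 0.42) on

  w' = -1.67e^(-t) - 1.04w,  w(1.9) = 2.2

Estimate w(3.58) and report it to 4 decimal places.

0.1255

Euler: w_{n+1} = w_n + h·f(t_n, w_n).
t=1.900000, w=2.200000: f=-2.537780 → w ← 2.200000 + 0.42·(-2.537780) = 1.134133
t=2.320000, w=1.134133: f=-1.343615 → w ← 1.134133 + 0.42·(-1.343615) = 0.569814
t=2.740000, w=0.569814: f=-0.700439 → w ← 0.569814 + 0.42·(-0.700439) = 0.275630
t=3.160000, w=0.275630: f=-0.357506 → w ← 0.275630 + 0.42·(-0.357506) = 0.125477
w(3.58) ≈ 0.1255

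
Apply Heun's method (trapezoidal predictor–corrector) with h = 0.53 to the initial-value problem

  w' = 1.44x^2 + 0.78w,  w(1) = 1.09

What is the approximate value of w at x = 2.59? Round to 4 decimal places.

Heun: k1 = f(x_n, w_n); k2 = f(x_n + h, w_n + h·k1); w_{n+1} = w_n + (h/2)·(k1 + k2).
x=1.000000, w=1.090000:
  k1 = f(1.000000, 1.090000) = 2.290200
  k2 = f(1.530000, 2.303806) = 5.167865
  w ← 1.090000 + (0.53/2)·(2.290200 + 5.167865) = 3.066387
x=1.530000, w=3.066387:
  k1 = f(1.530000, 3.066387) = 5.762678
  k2 = f(2.060000, 6.120606) = 10.884857
  w ← 3.066387 + (0.53/2)·(5.762678 + 10.884857) = 7.477984
x=2.060000, w=7.477984:
  k1 = f(2.060000, 7.477984) = 11.943611
  k2 = f(2.590000, 13.808098) = 20.429980
  w ← 7.477984 + (0.53/2)·(11.943611 + 20.429980) = 16.056986
w(2.59) ≈ 16.0570

16.0570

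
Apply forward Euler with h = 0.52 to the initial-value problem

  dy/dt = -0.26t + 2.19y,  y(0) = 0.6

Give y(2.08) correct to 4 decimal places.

11.7222

Euler: y_{n+1} = y_n + h·f(t_n, y_n).
t=0.000000, y=0.600000: f=1.314000 → y ← 0.600000 + 0.52·1.314000 = 1.283280
t=0.520000, y=1.283280: f=2.675183 → y ← 1.283280 + 0.52·2.675183 = 2.674375
t=1.040000, y=2.674375: f=5.586482 → y ← 2.674375 + 0.52·5.586482 = 5.579346
t=1.560000, y=5.579346: f=11.813167 → y ← 5.579346 + 0.52·11.813167 = 11.722193
y(2.08) ≈ 11.7222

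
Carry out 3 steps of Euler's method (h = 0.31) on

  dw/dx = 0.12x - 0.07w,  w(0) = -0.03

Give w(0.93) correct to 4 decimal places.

0.0063

Euler: w_{n+1} = w_n + h·f(x_n, w_n).
x=0.000000, w=-0.030000: f=0.002100 → w ← -0.030000 + 0.31·0.002100 = -0.029349
x=0.310000, w=-0.029349: f=0.039254 → w ← -0.029349 + 0.31·0.039254 = -0.017180
x=0.620000, w=-0.017180: f=0.075603 → w ← -0.017180 + 0.31·0.075603 = 0.006257
w(0.93) ≈ 0.0063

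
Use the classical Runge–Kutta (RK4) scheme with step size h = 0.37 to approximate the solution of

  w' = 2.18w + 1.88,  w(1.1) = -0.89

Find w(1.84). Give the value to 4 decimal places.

RK4: k1 = f(x_n, w_n); k2 = f(x_n + h/2, w_n + (h/2)·k1); k3 = f(x_n + h/2, w_n + (h/2)·k2); k4 = f(x_n + h, w_n + h·k3); w_{n+1} = w_n + (h/6)·(k1 + 2k2 + 2k3 + k4).
x=1.100000, w=-0.890000:
  k1 = f(1.100000, -0.890000) = -0.060200
  k2 = f(1.285000, -0.901137) = -0.084479
  k3 = f(1.285000, -0.905629) = -0.094270
  k4 = f(1.470000, -0.924880) = -0.136238
  w ← -0.890000 + (0.37/6)·(k1 + 2k2 + 2k3 + k4) = -0.924159
x=1.470000, w=-0.924159:
  k1 = f(1.470000, -0.924159) = -0.134667
  k2 = f(1.655000, -0.949073) = -0.188979
  k3 = f(1.655000, -0.959120) = -0.210883
  k4 = f(1.840000, -1.002186) = -0.304765
  w ← -0.924159 + (0.37/6)·(k1 + 2k2 + 2k3 + k4) = -1.000574
w(1.84) ≈ -1.0006

-1.0006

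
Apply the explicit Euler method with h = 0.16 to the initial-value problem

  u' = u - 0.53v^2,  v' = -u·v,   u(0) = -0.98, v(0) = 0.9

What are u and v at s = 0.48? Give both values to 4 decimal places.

-1.8595, 1.5381

Euler on (u,v): u_{n+1} = u_n + h·u', v_{n+1} = v_n + h·v'.
0.000000: (-0.980000, 0.900000); f=(-1.409300, 0.882000) → (-1.205488, 1.041120)
0.160000: (-1.205488, 1.041120); f=(-1.779971, 1.255058) → (-1.490283, 1.241929)
0.320000: (-1.490283, 1.241929); f=(-2.307749, 1.850827) → (-1.859523, 1.538061)
(u(0.48), v(0.48)) ≈ (-1.8595, 1.5381)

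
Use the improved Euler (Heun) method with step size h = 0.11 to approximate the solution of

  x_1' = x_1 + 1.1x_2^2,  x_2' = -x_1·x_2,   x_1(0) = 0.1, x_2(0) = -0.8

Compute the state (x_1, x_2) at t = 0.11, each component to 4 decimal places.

Heun on (x_1,x_2): k1 = f(t_n, state_n); k2 = f(t_n + h, state_n + h·k1); state_{n+1} = state_n + (h/2)·(k1 + k2).
0.000000: (0.100000, -0.800000)
  k1 = (0.804000, 0.080000)
  predictor → (0.188440, -0.791200)
  k2 = (0.877037, 0.149094)
  → (0.192457, -0.787400)
(x_1(0.11), x_2(0.11)) ≈ (0.1925, -0.7874)

0.1925, -0.7874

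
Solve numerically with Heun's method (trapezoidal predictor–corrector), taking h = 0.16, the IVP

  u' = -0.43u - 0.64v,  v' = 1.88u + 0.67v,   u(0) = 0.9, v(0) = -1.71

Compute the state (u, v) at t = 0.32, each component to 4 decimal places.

1.0897, -1.4490

Heun on (u,v): k1 = f(t_n, state_n); k2 = f(t_n + h, state_n + h·k1); state_{n+1} = state_n + (h/2)·(k1 + k2).
0.000000: (0.900000, -1.710000)
  k1 = (0.707400, 0.546300)
  predictor → (1.013184, -1.622592)
  k2 = (0.602790, 0.817649)
  → (1.004815, -1.600884)
0.160000: (1.004815, -1.600884)
  k1 = (0.592495, 0.816460)
  predictor → (1.099614, -1.470250)
  k2 = (0.468126, 1.082207)
  → (1.089665, -1.448991)
(u(0.32), v(0.32)) ≈ (1.0897, -1.4490)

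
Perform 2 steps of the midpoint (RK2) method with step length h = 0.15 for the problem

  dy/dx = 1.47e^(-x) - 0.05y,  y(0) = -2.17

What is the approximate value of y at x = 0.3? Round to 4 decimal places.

Midpoint: k1 = f(x_n, y_n); k2 = f(x_n + h/2, y_n + (h/2)·k1); y_{n+1} = y_n + h·k2.
x=0.000000, y=-2.170000:
  k1 = f(0.000000, -2.170000) = 1.578500
  k2 = f(0.075000, -2.051613) = 1.466364
  y ← -2.170000 + 0.15·1.466364 = -1.950045
x=0.150000, y=-1.950045:
  k1 = f(0.150000, -1.950045) = 1.362743
  k2 = f(0.225000, -1.847840) = 1.266211
  y ← -1.950045 + 0.15·1.266211 = -1.760114
y(0.3) ≈ -1.7601

-1.7601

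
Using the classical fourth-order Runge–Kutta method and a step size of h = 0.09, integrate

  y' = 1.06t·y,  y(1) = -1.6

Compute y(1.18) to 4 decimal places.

-1.9699

RK4: k1 = f(t_n, y_n); k2 = f(t_n + h/2, y_n + (h/2)·k1); k3 = f(t_n + h/2, y_n + (h/2)·k2); k4 = f(t_n + h, y_n + h·k3); y_{n+1} = y_n + (h/6)·(k1 + 2k2 + 2k3 + k4).
t=1.000000, y=-1.600000:
  k1 = f(1.000000, -1.600000) = -1.696000
  k2 = f(1.045000, -1.676320) = -1.856860
  k3 = f(1.045000, -1.683559) = -1.864878
  k4 = f(1.090000, -1.767839) = -2.042561
  y ← -1.600000 + (0.09/6)·(k1 + 2k2 + 2k3 + k4) = -1.767731
t=1.090000, y=-1.767731:
  k1 = f(1.090000, -1.767731) = -2.042436
  k2 = f(1.135000, -1.859640) = -2.237333
  k3 = f(1.135000, -1.868411) = -2.247885
  k4 = f(1.180000, -1.970040) = -2.464126
  y ← -1.767731 + (0.09/6)·(k1 + 2k2 + 2k3 + k4) = -1.969886
y(1.18) ≈ -1.9699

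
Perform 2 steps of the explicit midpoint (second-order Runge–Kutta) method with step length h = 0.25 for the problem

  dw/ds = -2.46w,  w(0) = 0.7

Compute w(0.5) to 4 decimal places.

Midpoint: k1 = f(s_n, w_n); k2 = f(s_n + h/2, w_n + (h/2)·k1); w_{n+1} = w_n + h·k2.
s=0.000000, w=0.700000:
  k1 = f(0.000000, 0.700000) = -1.722000
  k2 = f(0.125000, 0.484750) = -1.192485
  w ← 0.700000 + 0.25·(-1.192485) = 0.401879
s=0.250000, w=0.401879:
  k1 = f(0.250000, 0.401879) = -0.988622
  k2 = f(0.375000, 0.278301) = -0.684621
  w ← 0.401879 + 0.25·(-0.684621) = 0.230724
w(0.5) ≈ 0.2307

0.2307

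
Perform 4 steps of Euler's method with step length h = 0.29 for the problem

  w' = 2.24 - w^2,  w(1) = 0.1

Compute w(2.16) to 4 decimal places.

1.4886

Euler: w_{n+1} = w_n + h·f(s_n, w_n).
s=1.000000, w=0.100000: f=2.230000 → w ← 0.100000 + 0.29·2.230000 = 0.746700
s=1.290000, w=0.746700: f=1.682439 → w ← 0.746700 + 0.29·1.682439 = 1.234607
s=1.580000, w=1.234607: f=0.715745 → w ← 1.234607 + 0.29·0.715745 = 1.442173
s=1.870000, w=1.442173: f=0.160136 → w ← 1.442173 + 0.29·0.160136 = 1.488613
w(2.16) ≈ 1.4886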